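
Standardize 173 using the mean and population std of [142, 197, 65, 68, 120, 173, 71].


μ = 119.4286, σ = 49.7848
z = (173 - 119.4286)/49.7848 = 1.0761

1.0761


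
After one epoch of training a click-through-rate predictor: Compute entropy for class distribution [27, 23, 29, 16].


Probabilities: [27/95, 23/95, 29/95, 16/95] ≈ [0.2842, 0.2421, 0.3053, 0.1684]
H = -((27/95)·log₂(27/95) + (23/95)·log₂(23/95) + (29/95)·log₂(29/95) + (16/95)·log₂(16/95))
  = 1.9666 bits

1.9666 bits


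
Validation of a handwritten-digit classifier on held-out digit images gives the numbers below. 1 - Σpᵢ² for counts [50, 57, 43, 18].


Probabilities: [50/168, 57/168, 43/168, 18/168] ≈ [0.2976, 0.3393, 0.256, 0.1071]
Σpᵢ² = (2500 + 3249 + 1849 + 324)/168² = 7922/28224
Gini = 1 - Σpᵢ² = 1 - 7922/28224 = 0.7193

0.7193


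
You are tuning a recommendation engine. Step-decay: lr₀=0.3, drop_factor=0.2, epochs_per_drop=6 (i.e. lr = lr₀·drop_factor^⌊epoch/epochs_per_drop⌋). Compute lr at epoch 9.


n_drops = ⌊9/6⌋ = 1
lr = 0.3·0.2^1 = 0.3·0.2 = 0.06

0.06


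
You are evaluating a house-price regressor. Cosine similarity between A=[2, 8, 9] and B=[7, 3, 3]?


A·B = 2·7 + 8·3 + 9·3 = 65
‖A‖ = √149 = 12.2066, ‖B‖ = √67 = 8.1854
cos = 65/(√149·√67) = 65/√9983 = 0.6506

0.6506


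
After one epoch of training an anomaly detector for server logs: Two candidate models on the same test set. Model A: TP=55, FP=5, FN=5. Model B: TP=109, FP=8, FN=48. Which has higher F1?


Model A: P=55/60=0.9167, R=55/60=0.9167, F1=2PR/(P+R)=2TP/(2TP+FP+FN)=110/120=0.9167
Model B: P=109/117=0.9316, R=109/157=0.6943, F1=2PR/(P+R)=2TP/(2TP+FP+FN)=218/274=0.7956
0.9167 > 0.7956 → Model A

Model A


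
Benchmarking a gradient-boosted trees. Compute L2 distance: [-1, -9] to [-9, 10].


d = √((-1+ 9)² + (-9-10)²)
  = √(64 + 361)
  = √425 = 20.6155

20.6155


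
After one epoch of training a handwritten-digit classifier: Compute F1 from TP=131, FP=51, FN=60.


Precision = 131/182 = 0.7198
Recall = 131/191 = 0.6859
F1 = 2·P·R/(P+R) = 2·TP/(2·TP+FP+FN) = 262/(262+51+60) = 262/373 = 0.7024

0.7024


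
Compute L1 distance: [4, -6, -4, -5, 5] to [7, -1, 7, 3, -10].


d = |4-7| + |-6+ 1| + |-4-7| + |-5-3| + |5+ 10|
  = 3 + 5 + 11 + 8 + 15
  = 42

42


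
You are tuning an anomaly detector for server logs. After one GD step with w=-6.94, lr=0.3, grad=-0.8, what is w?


w_new = w - α·∇
= -6.94 - 0.3·-0.8
= -6.94 + 0.24
= -6.7

-6.7


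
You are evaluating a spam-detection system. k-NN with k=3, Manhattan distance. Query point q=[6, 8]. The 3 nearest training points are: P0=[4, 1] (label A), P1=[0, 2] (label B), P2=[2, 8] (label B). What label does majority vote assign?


d(q,P0) = 9  (label A)
d(q,P1) = 12  (label B)
d(q,P2) = 4  (label B)
Votes: A=1, B=2
Majority → B

B


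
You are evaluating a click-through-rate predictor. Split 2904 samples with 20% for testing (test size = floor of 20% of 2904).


Test = ⌊2904·20/100⌋ = 580
Train = 2904 - 580 = 2324

Train: 2324, Test: 580


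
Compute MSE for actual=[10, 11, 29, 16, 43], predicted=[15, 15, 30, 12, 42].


Squared errors: (10-15)²=25, (11-15)²=16, (29-30)²=1, (16-12)²=16, (43-42)²=1
Sum = 59
MSE = 59/5 = 59/5

59/5


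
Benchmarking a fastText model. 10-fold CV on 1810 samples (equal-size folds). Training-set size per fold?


Fold size = 1810/10 = 181
Training per fold = 1810 - 181 = 1629

1629


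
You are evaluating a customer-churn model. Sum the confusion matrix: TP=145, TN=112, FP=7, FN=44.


Total = TP + TN + FP + FN
= 145 + 112 + 7 + 44
= 308
(Predicted positive: 152, predicted negative: 156)

308


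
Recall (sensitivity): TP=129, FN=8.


Recall = TP/(TP+FN)
= 129/(129+8)
= 129/137 = 94.16%

94.16%


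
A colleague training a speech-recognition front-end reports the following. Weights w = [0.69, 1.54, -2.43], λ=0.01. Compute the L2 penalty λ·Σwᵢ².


‖w‖₂² = (0.69)² + (1.54)² + (-2.43)²
     = 0.4761 + 2.3716 + 5.9049
     = 8.7526
λ·‖w‖₂² = 0.01·8.7526 = 0.087526

0.087526


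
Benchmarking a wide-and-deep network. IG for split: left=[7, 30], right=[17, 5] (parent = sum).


Parent = [24, 35], H_parent = 0.9748
H_left = 0.6998 (n=37), H_right = 0.7732 (n=22)
H_children = (37/59)·0.6998 + (22/59)·0.7732 = 0.7272
IG = 0.9748 - 0.7272 = 0.2476

0.2476


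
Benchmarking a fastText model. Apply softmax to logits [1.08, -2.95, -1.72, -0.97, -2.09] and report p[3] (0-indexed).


Exponentials: e^1.08=2.9447, e^-2.95=0.0523, e^-1.72=0.1791, e^-0.97=0.3791, e^-2.09=0.1237
Sum = 3.6789
Softmax = [0.8004, 0.0142, 0.0487, 0.103, 0.0336]
p[3] = 0.3791/3.6789 = 0.103

0.103


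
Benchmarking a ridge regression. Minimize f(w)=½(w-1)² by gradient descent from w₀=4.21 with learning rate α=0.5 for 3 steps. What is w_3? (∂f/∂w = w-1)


step 1: grad = 4.21-1 = 3.21; w = 4.21 - 0.5·(3.21) = 2.605
step 2: grad = 2.605-1 = 1.605; w = 2.605 - 0.5·(1.605) = 1.8025
step 3: grad = 1.8025-1 = 0.8025; w = 1.8025 - 0.5·(0.8025) = 1.40125

1.40125


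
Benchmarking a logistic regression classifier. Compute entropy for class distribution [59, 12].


Probabilities: [59/71, 12/71] ≈ [0.831, 0.169]
H = -((59/71)·log₂(59/71) + (12/71)·log₂(12/71))
  = 0.6554 bits

0.6554 bits


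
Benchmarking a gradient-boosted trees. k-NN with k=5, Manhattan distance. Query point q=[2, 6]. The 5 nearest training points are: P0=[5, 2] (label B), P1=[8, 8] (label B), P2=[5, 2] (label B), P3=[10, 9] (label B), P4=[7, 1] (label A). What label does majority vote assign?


d(q,P0) = 7  (label B)
d(q,P1) = 8  (label B)
d(q,P2) = 7  (label B)
d(q,P3) = 11  (label B)
d(q,P4) = 10  (label A)
Votes: A=1, B=4
Majority → B

B


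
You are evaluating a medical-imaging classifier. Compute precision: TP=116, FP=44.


Precision = TP/(TP+FP)
= 116/(116+44)
= 116/160 = 72.5%

72.5%


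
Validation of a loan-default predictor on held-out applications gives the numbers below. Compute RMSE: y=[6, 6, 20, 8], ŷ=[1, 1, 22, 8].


MSE = 54/4 = 13.5
RMSE = √(54/4) = 3.6742

3.6742


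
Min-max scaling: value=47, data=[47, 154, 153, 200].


min=47, max=200
(47-47)/(200-47) = 0/153 = 0.0

0.0


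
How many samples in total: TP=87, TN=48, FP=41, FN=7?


Total = TP + TN + FP + FN
= 87 + 48 + 41 + 7
= 183
(Predicted positive: 128, predicted negative: 55)

183


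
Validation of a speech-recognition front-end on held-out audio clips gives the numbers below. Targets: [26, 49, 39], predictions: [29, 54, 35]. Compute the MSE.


Squared errors: (26-29)²=9, (49-54)²=25, (39-35)²=16
Sum = 50
MSE = 50/3 = 50/3

50/3


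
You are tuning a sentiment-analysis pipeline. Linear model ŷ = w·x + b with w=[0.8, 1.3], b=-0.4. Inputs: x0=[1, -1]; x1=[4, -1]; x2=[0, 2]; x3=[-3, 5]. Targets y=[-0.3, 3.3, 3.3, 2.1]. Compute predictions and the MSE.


ŷ0 = (0.8)·(1) + (1.3)·(-1) - 0.4 = -0.9
ŷ1 = (0.8)·(4) + (1.3)·(-1) - 0.4 = 1.5
ŷ2 = (0.8)·(0) + (1.3)·(2) - 0.4 = 2.2
ŷ3 = (0.8)·(-3) + (1.3)·(5) - 0.4 = 3.7
errors² = [0.36, 3.24, 1.21, 2.56]
MSE = 7.3700/4 = 1.8425

1.8425


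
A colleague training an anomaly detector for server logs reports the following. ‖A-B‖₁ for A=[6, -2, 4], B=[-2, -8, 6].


d = |6+ 2| + |-2+ 8| + |4-6|
  = 8 + 6 + 2
  = 16

16


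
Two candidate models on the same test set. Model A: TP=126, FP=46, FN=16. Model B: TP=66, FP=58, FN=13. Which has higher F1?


Model A: P=126/172=0.7326, R=126/142=0.8873, F1=2PR/(P+R)=2TP/(2TP+FP+FN)=252/314=0.8025
Model B: P=66/124=0.5323, R=66/79=0.8354, F1=2PR/(P+R)=2TP/(2TP+FP+FN)=132/203=0.6502
0.8025 > 0.6502 → Model A

Model A


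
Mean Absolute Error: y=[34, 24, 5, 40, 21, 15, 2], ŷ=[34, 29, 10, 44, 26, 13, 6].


Absolute errors: |34-34|=0, |24-29|=5, |5-10|=5, |40-44|=4, |21-26|=5, |15-13|=2, |2-6|=4
Sum = 25
MAE = 25/7 = 25/7

25/7


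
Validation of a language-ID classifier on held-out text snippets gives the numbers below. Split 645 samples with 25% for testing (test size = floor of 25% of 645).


Test = ⌊645·25/100⌋ = 161
Train = 645 - 161 = 484

Train: 484, Test: 161


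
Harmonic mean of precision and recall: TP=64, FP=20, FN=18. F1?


Precision = 64/84 = 0.7619
Recall = 64/82 = 0.7805
F1 = 2·P·R/(P+R) = 2·TP/(2·TP+FP+FN) = 128/(128+20+18) = 128/166 = 0.7711

0.7711


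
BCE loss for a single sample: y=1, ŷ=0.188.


BCE = -[y·ln(p) + (1-y)·ln(1-p)]
= -1·ln(0.188) - 0
= -ln(0.188) = 1.6713

1.6713


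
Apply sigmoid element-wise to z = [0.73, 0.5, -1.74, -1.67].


σ(0.73) = 1/(1+e^-0.73) = 0.6748
σ(0.5) = 1/(1+e^-0.5) = 0.6225
σ(-1.74) = 1/(1+e^1.74) = 0.1493
σ(-1.67) = 1/(1+e^1.67) = 0.1584
result = [0.6748, 0.6225, 0.1493, 0.1584]

[0.6748, 0.6225, 0.1493, 0.1584]


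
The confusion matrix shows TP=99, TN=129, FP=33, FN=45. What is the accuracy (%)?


Accuracy = (TP+TN)/(TP+TN+FP+FN)
= (99+129)/(306)
= 228/306 = 74.51%

74.51%


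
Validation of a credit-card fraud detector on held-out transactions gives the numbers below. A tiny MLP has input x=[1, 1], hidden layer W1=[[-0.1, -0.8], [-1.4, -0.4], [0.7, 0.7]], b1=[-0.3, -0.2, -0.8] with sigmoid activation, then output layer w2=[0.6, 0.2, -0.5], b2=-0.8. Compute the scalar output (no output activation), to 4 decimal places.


z1[0] = (-0.1)·(1) + (-0.8)·(1) - 0.3 = -1.2
z1[1] = (-1.4)·(1) + (-0.4)·(1) - 0.2 = -2.0
z1[2] = (0.7)·(1) + (0.7)·(1) - 0.8 = 0.6
h = sigmoid(z1) = [0.2315, 0.1192, 0.6457]
output = (0.6)·(0.2315) + (0.2)·(0.1192) + (-0.5)·(0.6457) - 0.8 = -0.9601

-0.9601


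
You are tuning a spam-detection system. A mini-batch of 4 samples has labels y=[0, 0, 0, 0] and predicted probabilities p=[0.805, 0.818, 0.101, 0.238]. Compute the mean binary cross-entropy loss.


L[0] = -ln(1-0.805) = -ln(0.195) = 1.6348
L[1] = -ln(1-0.818) = -ln(0.182) = 1.7037
L[2] = -ln(1-0.101) = -ln(0.899) = 0.1065
L[3] = -ln(1-0.238) = -ln(0.762) = 0.2718
mean = (1.6348 + 1.7037 + 0.1065 + 0.2718)/4 = 0.9292

0.9292


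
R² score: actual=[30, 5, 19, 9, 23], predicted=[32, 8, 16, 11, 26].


ȳ = 17.2
SS_res = Σ(y-ŷ)² = 35
SS_tot = Σ(y-ȳ)² = 416.8
R² = 1 - SS_res/SS_tot = 1 - 0.084 = 0.916

0.916


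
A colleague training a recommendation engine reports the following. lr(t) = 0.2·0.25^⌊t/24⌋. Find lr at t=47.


n_drops = ⌊47/24⌋ = 1
lr = 0.2·0.25^1 = 0.2·0.25 = 0.05

0.05


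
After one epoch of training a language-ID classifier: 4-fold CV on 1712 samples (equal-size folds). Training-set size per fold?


Fold size = 1712/4 = 428
Training per fold = 1712 - 428 = 1284

1284


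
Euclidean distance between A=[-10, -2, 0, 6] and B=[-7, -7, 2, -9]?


d = √((-10+ 7)² + (-2+ 7)² + (0-2)² + (6+ 9)²)
  = √(9 + 25 + 4 + 225)
  = √263 = 16.2173

16.2173


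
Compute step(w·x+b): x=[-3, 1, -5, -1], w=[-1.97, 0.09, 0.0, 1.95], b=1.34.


z = (-3)·(-1.97) + (1)·(0.09) + (-5)·(0.0) + (-1)·(1.95) + 1.34
  = 5.39
step(z) = 1 (z≥0)

1


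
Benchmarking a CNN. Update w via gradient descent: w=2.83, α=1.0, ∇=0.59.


w_new = w - α·∇
= 2.83 - 1.0·0.59
= 2.83 - 0.59
= 2.24

2.24


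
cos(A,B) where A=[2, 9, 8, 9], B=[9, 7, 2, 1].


A·B = 2·9 + 9·7 + 8·2 + 9·1 = 106
‖A‖ = √230 = 15.1658, ‖B‖ = √135 = 11.619
cos = 106/(√230·√135) = 106/√31050 = 0.6016

0.6016


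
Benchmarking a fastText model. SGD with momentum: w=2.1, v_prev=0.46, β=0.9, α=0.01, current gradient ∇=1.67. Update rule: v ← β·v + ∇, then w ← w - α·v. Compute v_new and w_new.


v_new = 0.9·0.46 + 1.67 = 0.414 + 1.67 = 2.084
w_new = 2.1 - 0.01·2.084 = 2.1 - 0.02084 = 2.07916

v_new=2.084, w_new=2.07916


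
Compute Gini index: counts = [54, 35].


Probabilities: [54/89, 35/89] ≈ [0.6067, 0.3933]
Σpᵢ² = (2916 + 1225)/89² = 4141/7921
Gini = 1 - Σpᵢ² = 1 - 4141/7921 = 0.4772

0.4772


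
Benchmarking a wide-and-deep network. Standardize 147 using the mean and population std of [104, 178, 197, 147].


μ = 156.5, σ = 35.1746
z = (147 - 156.5)/35.1746 = -0.2701

-0.2701


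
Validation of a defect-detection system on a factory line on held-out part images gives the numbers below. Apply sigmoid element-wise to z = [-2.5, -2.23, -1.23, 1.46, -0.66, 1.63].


σ(-2.5) = 1/(1+e^2.5) = 0.0759
σ(-2.23) = 1/(1+e^2.23) = 0.0971
σ(-1.23) = 1/(1+e^1.23) = 0.2262
σ(1.46) = 1/(1+e^-1.46) = 0.8115
σ(-0.66) = 1/(1+e^0.66) = 0.3407
σ(1.63) = 1/(1+e^-1.63) = 0.8362
result = [0.0759, 0.0971, 0.2262, 0.8115, 0.3407, 0.8362]

[0.0759, 0.0971, 0.2262, 0.8115, 0.3407, 0.8362]


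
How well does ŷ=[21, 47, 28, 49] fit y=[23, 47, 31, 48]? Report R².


ȳ = 37.25
SS_res = Σ(y-ŷ)² = 14
SS_tot = Σ(y-ȳ)² = 452.75
R² = 1 - SS_res/SS_tot = 1 - 0.0309 = 0.9691

0.9691


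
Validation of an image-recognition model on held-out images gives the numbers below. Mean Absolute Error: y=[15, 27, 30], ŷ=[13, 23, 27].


Absolute errors: |15-13|=2, |27-23|=4, |30-27|=3
Sum = 9
MAE = 9/3 = 3

3


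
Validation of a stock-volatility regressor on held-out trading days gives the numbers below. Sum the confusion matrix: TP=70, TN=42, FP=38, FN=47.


Total = TP + TN + FP + FN
= 70 + 42 + 38 + 47
= 197
(Predicted positive: 108, predicted negative: 89)

197


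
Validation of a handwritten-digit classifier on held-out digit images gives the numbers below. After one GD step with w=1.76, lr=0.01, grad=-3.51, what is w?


w_new = w - α·∇
= 1.76 - 0.01·-3.51
= 1.76 + 0.0351
= 1.7951

1.7951


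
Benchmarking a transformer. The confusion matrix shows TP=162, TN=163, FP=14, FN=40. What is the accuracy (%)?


Accuracy = (TP+TN)/(TP+TN+FP+FN)
= (162+163)/(379)
= 325/379 = 85.75%

85.75%


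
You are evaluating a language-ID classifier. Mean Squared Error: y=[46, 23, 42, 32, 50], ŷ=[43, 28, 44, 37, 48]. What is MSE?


Squared errors: (46-43)²=9, (23-28)²=25, (42-44)²=4, (32-37)²=25, (50-48)²=4
Sum = 67
MSE = 67/5 = 67/5

67/5


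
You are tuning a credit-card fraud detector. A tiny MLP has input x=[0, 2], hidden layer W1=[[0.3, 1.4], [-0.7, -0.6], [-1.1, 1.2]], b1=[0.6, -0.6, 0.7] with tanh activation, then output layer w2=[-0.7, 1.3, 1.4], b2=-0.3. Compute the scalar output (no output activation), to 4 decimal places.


z1[0] = (0.3)·(0) + (1.4)·(2) + 0.6 = 3.4
z1[1] = (-0.7)·(0) + (-0.6)·(2) - 0.6 = -1.8
z1[2] = (-1.1)·(0) + (1.2)·(2) + 0.7 = 3.1
h = tanh(z1) = [0.9978, -0.9468, 0.9959]
output = (-0.7)·(0.9978) + (1.3)·(-0.9468) + (1.4)·(0.9959) - 0.3 = -0.835

-0.835


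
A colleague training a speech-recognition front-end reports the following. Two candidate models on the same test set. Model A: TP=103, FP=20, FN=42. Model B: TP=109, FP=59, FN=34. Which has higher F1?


Model A: P=103/123=0.8374, R=103/145=0.7103, F1=2PR/(P+R)=2TP/(2TP+FP+FN)=206/268=0.7687
Model B: P=109/168=0.6488, R=109/143=0.7622, F1=2PR/(P+R)=2TP/(2TP+FP+FN)=218/311=0.701
0.7687 > 0.701 → Model A

Model A


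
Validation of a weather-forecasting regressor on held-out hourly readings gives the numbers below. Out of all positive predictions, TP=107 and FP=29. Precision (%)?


Precision = TP/(TP+FP)
= 107/(107+29)
= 107/136 = 78.68%

78.68%


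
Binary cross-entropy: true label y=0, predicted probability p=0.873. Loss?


BCE = -[y·ln(p) + (1-y)·ln(1-p)]
= -0 - 1·ln(1-0.873)
= -ln(0.127) = 2.0636

2.0636


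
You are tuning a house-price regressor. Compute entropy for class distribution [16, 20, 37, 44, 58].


Probabilities: [16/175, 20/175, 37/175, 44/175, 58/175] ≈ [0.0914, 0.1143, 0.2114, 0.2514, 0.3314]
H = -((16/175)·log₂(16/175) + (20/175)·log₂(20/175) + (37/175)·log₂(37/175) + (44/175)·log₂(44/175) + (58/175)·log₂(58/175))
  = 2.176 bits

2.176 bits


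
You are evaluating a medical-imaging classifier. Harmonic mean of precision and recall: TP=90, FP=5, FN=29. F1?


Precision = 90/95 = 0.9474
Recall = 90/119 = 0.7563
F1 = 2·P·R/(P+R) = 2·TP/(2·TP+FP+FN) = 180/(180+5+29) = 180/214 = 0.8411

0.8411


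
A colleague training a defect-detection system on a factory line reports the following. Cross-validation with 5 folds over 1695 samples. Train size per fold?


Fold size = 1695/5 = 339
Training per fold = 1695 - 339 = 1356

1356


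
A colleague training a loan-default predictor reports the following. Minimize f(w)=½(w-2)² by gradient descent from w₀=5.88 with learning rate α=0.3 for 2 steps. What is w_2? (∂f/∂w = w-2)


step 1: grad = 5.88-2 = 3.88; w = 5.88 - 0.3·(3.88) = 4.716
step 2: grad = 4.716-2 = 2.716; w = 4.716 - 0.3·(2.716) = 3.9012

3.9012


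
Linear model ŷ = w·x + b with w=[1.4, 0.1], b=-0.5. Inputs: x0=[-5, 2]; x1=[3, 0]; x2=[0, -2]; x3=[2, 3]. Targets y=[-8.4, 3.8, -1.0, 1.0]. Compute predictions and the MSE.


ŷ0 = (1.4)·(-5) + (0.1)·(2) - 0.5 = -7.3
ŷ1 = (1.4)·(3) + (0.1)·(0) - 0.5 = 3.7
ŷ2 = (1.4)·(0) + (0.1)·(-2) - 0.5 = -0.7
ŷ3 = (1.4)·(2) + (0.1)·(3) - 0.5 = 2.6
errors² = [1.21, 0.01, 0.09, 2.56]
MSE = 3.8700/4 = 0.9675

0.9675


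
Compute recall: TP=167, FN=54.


Recall = TP/(TP+FN)
= 167/(167+54)
= 167/221 = 75.57%

75.57%


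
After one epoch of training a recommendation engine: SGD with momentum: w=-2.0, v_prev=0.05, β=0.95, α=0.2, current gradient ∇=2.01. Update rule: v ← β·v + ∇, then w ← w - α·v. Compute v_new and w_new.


v_new = 0.95·0.05 + 2.01 = 0.0475 + 2.01 = 2.0575
w_new = -2.0 - 0.2·2.0575 = -2.0 - 0.4115 = -2.4115

v_new=2.0575, w_new=-2.4115


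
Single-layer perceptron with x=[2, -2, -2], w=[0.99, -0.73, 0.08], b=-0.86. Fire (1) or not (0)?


z = (2)·(0.99) + (-2)·(-0.73) + (-2)·(0.08) - 0.86
  = 2.42
step(z) = 1 (z≥0)

1


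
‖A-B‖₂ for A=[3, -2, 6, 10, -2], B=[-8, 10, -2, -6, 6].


d = √((3+ 8)² + (-2-10)² + (6+ 2)² + (10+ 6)² + (-2-6)²)
  = √(121 + 144 + 64 + 256 + 64)
  = √649 = 25.4755

25.4755


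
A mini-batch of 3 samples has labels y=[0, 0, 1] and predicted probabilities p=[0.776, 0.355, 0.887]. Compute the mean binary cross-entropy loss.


L[0] = -ln(1-0.776) = -ln(0.224) = 1.4961
L[1] = -ln(1-0.355) = -ln(0.645) = 0.4385
L[2] = -ln(0.887) = 0.1199
mean = (1.4961 + 0.4385 + 0.1199)/3 = 0.6848

0.6848


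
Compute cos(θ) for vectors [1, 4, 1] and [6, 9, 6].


A·B = 1·6 + 4·9 + 1·6 = 48
‖A‖ = √18 = 4.2426, ‖B‖ = √153 = 12.3693
cos = 48/(√18·√153) = 48/√2754 = 0.9147

0.9147


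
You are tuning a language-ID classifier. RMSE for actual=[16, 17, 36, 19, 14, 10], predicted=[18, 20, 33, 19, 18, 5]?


MSE = 63/6 = 10.5
RMSE = √(63/6) = 3.2404

3.2404


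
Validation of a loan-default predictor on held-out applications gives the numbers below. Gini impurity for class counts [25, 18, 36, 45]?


Probabilities: [25/124, 18/124, 36/124, 45/124] ≈ [0.2016, 0.1452, 0.2903, 0.3629]
Σpᵢ² = (625 + 324 + 1296 + 2025)/124² = 4270/15376
Gini = 1 - Σpᵢ² = 1 - 4270/15376 = 0.7223

0.7223


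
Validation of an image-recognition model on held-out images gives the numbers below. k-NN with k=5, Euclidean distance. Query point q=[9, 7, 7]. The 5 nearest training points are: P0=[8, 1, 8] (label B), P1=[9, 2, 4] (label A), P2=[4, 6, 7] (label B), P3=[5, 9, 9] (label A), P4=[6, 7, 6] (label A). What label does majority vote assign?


d(q,P0) = 6.1644  (label B)
d(q,P1) = 5.831  (label A)
d(q,P2) = 5.099  (label B)
d(q,P3) = 4.899  (label A)
d(q,P4) = 3.1623  (label A)
Votes: A=3, B=2
Majority → A

A


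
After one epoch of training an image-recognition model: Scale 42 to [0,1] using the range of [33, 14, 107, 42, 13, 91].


min=13, max=107
(42-13)/(107-13) = 29/94 = 0.3085

0.3085


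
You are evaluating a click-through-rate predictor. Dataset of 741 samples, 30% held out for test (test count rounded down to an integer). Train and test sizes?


Test = ⌊741·30/100⌋ = 222
Train = 741 - 222 = 519

Train: 519, Test: 222


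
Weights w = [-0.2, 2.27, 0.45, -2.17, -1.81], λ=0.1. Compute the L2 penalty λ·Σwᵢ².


‖w‖₂² = (-0.2)² + (2.27)² + (0.45)² + (-2.17)² + (-1.81)²
     = 0.04 + 5.1529 + 0.2025 + 4.7089 + 3.2761
     = 13.3804
λ·‖w‖₂² = 0.1·13.3804 = 1.33804

1.33804


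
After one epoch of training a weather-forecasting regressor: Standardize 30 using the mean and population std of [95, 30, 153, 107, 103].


μ = 97.6, σ = 39.4036
z = (30 - 97.6)/39.4036 = -1.7156

-1.7156


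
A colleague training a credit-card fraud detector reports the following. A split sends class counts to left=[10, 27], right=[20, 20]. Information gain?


Parent = [30, 47], H_parent = 0.9645
H_left = 0.8419 (n=37), H_right = 1 (n=40)
H_children = (37/77)·0.8419 + (40/77)·1 = 0.924
IG = 0.9645 - 0.924 = 0.0405

0.0405


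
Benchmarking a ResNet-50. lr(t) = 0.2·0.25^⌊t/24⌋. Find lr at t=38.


n_drops = ⌊38/24⌋ = 1
lr = 0.2·0.25^1 = 0.2·0.25 = 0.05

0.05


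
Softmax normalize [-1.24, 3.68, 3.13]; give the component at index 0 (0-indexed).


Exponentials: e^-1.24=0.2894, e^3.68=39.6464, e^3.13=22.874
Sum = 62.8098
Softmax = [0.0046, 0.6312, 0.3642]
p[0] = 0.2894/62.8098 = 0.0046

0.0046


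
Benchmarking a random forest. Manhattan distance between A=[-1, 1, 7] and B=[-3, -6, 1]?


d = |-1+ 3| + |1+ 6| + |7-1|
  = 2 + 7 + 6
  = 15

15


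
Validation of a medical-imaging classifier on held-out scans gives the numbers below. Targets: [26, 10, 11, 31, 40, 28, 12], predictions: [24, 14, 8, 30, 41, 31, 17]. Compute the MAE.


Absolute errors: |26-24|=2, |10-14|=4, |11-8|=3, |31-30|=1, |40-41|=1, |28-31|=3, |12-17|=5
Sum = 19
MAE = 19/7 = 19/7

19/7


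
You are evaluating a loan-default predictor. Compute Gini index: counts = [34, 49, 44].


Probabilities: [34/127, 49/127, 44/127] ≈ [0.2677, 0.3858, 0.3465]
Σpᵢ² = (1156 + 2401 + 1936)/127² = 5493/16129
Gini = 1 - Σpᵢ² = 1 - 5493/16129 = 0.6594

0.6594


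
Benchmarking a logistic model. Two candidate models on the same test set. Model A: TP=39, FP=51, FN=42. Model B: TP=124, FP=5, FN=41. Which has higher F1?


Model A: P=39/90=0.4333, R=39/81=0.4815, F1=2PR/(P+R)=2TP/(2TP+FP+FN)=78/171=0.4561
Model B: P=124/129=0.9612, R=124/165=0.7515, F1=2PR/(P+R)=2TP/(2TP+FP+FN)=248/294=0.8435
0.4561 < 0.8435 → Model B

Model B


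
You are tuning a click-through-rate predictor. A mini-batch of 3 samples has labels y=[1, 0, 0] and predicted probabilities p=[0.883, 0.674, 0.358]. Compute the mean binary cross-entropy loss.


L[0] = -ln(0.883) = 0.1244
L[1] = -ln(1-0.674) = -ln(0.326) = 1.1209
L[2] = -ln(1-0.358) = -ln(0.642) = 0.4432
mean = (0.1244 + 1.1209 + 0.4432)/3 = 0.5628

0.5628


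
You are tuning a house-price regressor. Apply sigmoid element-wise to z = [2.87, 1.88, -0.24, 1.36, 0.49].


σ(2.87) = 1/(1+e^-2.87) = 0.9463
σ(1.88) = 1/(1+e^-1.88) = 0.8676
σ(-0.24) = 1/(1+e^0.24) = 0.4403
σ(1.36) = 1/(1+e^-1.36) = 0.7958
σ(0.49) = 1/(1+e^-0.49) = 0.6201
result = [0.9463, 0.8676, 0.4403, 0.7958, 0.6201]

[0.9463, 0.8676, 0.4403, 0.7958, 0.6201]


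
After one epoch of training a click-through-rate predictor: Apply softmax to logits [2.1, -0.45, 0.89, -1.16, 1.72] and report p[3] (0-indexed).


Exponentials: e^2.1=8.1662, e^-0.45=0.6376, e^0.89=2.4351, e^-1.16=0.3135, e^1.72=5.5845
Sum = 17.1369
Softmax = [0.4765, 0.0372, 0.1421, 0.0183, 0.3259]
p[3] = 0.3135/17.1369 = 0.0183

0.0183


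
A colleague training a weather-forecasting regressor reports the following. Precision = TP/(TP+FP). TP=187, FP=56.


Precision = TP/(TP+FP)
= 187/(187+56)
= 187/243 = 76.95%

76.95%


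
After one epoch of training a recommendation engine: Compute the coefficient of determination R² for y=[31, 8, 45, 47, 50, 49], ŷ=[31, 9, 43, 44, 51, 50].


ȳ = 38.3333
SS_res = Σ(y-ŷ)² = 16
SS_tot = Σ(y-ȳ)² = 1343.33
R² = 1 - SS_res/SS_tot = 1 - 0.0119 = 0.9881

0.9881


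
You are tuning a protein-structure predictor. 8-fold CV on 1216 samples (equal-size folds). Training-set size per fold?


Fold size = 1216/8 = 152
Training per fold = 1216 - 152 = 1064

1064


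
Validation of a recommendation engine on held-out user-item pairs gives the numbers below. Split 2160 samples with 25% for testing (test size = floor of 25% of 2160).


Test = ⌊2160·25/100⌋ = 540
Train = 2160 - 540 = 1620

Train: 1620, Test: 540


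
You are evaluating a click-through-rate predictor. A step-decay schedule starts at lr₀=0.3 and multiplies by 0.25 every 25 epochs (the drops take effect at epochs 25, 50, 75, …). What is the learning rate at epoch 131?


n_drops = ⌊131/25⌋ = 5
lr = 0.3·0.25^5 = 0.3·0.0009765625 = 0.00029296875

0.00029296875


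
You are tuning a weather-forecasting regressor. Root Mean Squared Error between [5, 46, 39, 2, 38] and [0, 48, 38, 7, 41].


MSE = 64/5 = 12.8
RMSE = √(64/5) = 3.5777

3.5777


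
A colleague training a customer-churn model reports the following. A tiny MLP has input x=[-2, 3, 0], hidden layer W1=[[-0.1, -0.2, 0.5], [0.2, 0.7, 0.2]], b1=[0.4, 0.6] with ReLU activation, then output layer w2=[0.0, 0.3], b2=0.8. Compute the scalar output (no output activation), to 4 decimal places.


z1[0] = (-0.1)·(-2) + (-0.2)·(3) + (0.5)·(0) + 0.4 = 0.0
z1[1] = (0.2)·(-2) + (0.7)·(3) + (0.2)·(0) + 0.6 = 2.3
h = ReLU(z1) = [0.0, 2.3]
output = (0.0)·(0.0) + (0.3)·(2.3) + 0.8 = 1.49

1.49


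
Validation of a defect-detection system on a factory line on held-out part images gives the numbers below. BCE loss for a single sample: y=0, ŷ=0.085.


BCE = -[y·ln(p) + (1-y)·ln(1-p)]
= -0 - 1·ln(1-0.085)
= -ln(0.915) = 0.0888

0.0888


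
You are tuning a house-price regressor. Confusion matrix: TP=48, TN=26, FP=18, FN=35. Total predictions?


Total = TP + TN + FP + FN
= 48 + 26 + 18 + 35
= 127
(Predicted positive: 66, predicted negative: 61)

127


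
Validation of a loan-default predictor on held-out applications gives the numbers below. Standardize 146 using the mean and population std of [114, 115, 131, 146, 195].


μ = 140.2, σ = 29.8087
z = (146 - 140.2)/29.8087 = 0.1946

0.1946


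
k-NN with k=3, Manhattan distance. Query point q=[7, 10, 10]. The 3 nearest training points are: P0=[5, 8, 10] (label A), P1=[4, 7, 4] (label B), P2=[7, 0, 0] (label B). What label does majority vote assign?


d(q,P0) = 4  (label A)
d(q,P1) = 12  (label B)
d(q,P2) = 20  (label B)
Votes: A=1, B=2
Majority → B

B


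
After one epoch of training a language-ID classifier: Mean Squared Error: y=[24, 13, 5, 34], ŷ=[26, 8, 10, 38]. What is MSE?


Squared errors: (24-26)²=4, (13-8)²=25, (5-10)²=25, (34-38)²=16
Sum = 70
MSE = 70/4 = 35/2

35/2


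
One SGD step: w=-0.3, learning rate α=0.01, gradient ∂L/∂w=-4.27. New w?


w_new = w - α·∇
= -0.3 - 0.01·-4.27
= -0.3 + 0.0427
= -0.2573

-0.2573


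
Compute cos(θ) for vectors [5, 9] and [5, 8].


A·B = 5·5 + 9·8 = 97
‖A‖ = √106 = 10.2956, ‖B‖ = √89 = 9.434
cos = 97/(√106·√89) = 97/√9434 = 0.9987

0.9987


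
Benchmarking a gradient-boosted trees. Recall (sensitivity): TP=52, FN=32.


Recall = TP/(TP+FN)
= 52/(52+32)
= 52/84 = 61.9%

61.9%


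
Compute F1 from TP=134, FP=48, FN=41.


Precision = 134/182 = 0.7363
Recall = 134/175 = 0.7657
F1 = 2·P·R/(P+R) = 2·TP/(2·TP+FP+FN) = 268/(268+48+41) = 268/357 = 0.7507

0.7507


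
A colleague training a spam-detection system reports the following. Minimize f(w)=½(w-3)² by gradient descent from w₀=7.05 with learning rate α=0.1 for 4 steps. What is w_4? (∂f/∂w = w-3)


step 1: grad = 7.05-3 = 4.05; w = 7.05 - 0.1·(4.05) = 6.645
step 2: grad = 6.645-3 = 3.645; w = 6.645 - 0.1·(3.645) = 6.2805
step 3: grad = 6.2805-3 = 3.2805; w = 6.2805 - 0.1·(3.2805) = 5.95245
step 4: grad = 5.95245-3 = 2.95245; w = 5.95245 - 0.1·(2.95245) = 5.657205

5.657205


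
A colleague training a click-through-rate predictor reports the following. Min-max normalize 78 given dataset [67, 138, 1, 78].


min=1, max=138
(78-1)/(138-1) = 77/137 = 0.562

0.562


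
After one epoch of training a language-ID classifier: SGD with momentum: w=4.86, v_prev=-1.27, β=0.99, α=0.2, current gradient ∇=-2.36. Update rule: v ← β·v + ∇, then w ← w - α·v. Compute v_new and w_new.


v_new = 0.99·-1.27 - 2.36 = -1.2573 - 2.36 = -3.6173
w_new = 4.86 - 0.2·-3.6173 = 4.86 + 0.72346 = 5.58346

v_new=-3.6173, w_new=5.58346


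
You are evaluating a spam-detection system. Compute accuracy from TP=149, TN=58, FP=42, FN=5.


Accuracy = (TP+TN)/(TP+TN+FP+FN)
= (149+58)/(254)
= 207/254 = 81.5%

81.5%


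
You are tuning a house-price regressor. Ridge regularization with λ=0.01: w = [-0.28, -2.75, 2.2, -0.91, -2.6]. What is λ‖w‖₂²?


‖w‖₂² = (-0.28)² + (-2.75)² + (2.2)² + (-0.91)² + (-2.6)²
     = 0.0784 + 7.5625 + 4.84 + 0.8281 + 6.76
     = 20.069
λ·‖w‖₂² = 0.01·20.069 = 0.20069

0.20069


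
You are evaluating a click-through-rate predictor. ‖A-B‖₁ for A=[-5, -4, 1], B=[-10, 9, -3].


d = |-5+ 10| + |-4-9| + |1+ 3|
  = 5 + 13 + 4
  = 22

22


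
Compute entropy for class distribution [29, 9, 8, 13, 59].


Probabilities: [29/118, 9/118, 8/118, 13/118, 59/118] ≈ [0.2458, 0.0763, 0.0678, 0.1102, 0.5]
H = -((29/118)·log₂(29/118) + (9/118)·log₂(9/118) + (8/118)·log₂(8/118) + (13/118)·log₂(13/118) + (59/118)·log₂(59/118))
  = 1.8946 bits

1.8946 bits


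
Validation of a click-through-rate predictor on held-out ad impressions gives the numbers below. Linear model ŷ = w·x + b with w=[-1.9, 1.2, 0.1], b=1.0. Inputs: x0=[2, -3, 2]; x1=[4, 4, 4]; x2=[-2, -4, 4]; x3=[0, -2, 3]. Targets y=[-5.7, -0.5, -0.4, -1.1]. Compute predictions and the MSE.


ŷ0 = (-1.9)·(2) + (1.2)·(-3) + (0.1)·(2) + 1.0 = -6.2
ŷ1 = (-1.9)·(4) + (1.2)·(4) + (0.1)·(4) + 1.0 = -1.4
ŷ2 = (-1.9)·(-2) + (1.2)·(-4) + (0.1)·(4) + 1.0 = 0.4
ŷ3 = (-1.9)·(0) + (1.2)·(-2) + (0.1)·(3) + 1.0 = -1.1
errors² = [0.25, 0.81, 0.64, 0.0]
MSE = 1.7000/4 = 0.425

0.425


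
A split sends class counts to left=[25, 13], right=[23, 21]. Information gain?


Parent = [48, 34], H_parent = 0.9789
H_left = 0.9268 (n=38), H_right = 0.9985 (n=44)
H_children = (38/82)·0.9268 + (44/82)·0.9985 = 0.9653
IG = 0.9789 - 0.9653 = 0.0136

0.0136


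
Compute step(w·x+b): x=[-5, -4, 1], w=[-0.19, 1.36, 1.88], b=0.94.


z = (-5)·(-0.19) + (-4)·(1.36) + (1)·(1.88) + 0.94
  = -1.67
step(z) = 0 (z<0)

0


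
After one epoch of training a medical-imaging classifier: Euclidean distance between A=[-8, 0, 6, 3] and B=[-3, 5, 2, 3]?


d = √((-8+ 3)² + (0-5)² + (6-2)² + (3-3)²)
  = √(25 + 25 + 16 + 0)
  = √66 = 8.124

8.124


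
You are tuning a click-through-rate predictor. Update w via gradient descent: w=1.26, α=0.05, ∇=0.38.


w_new = w - α·∇
= 1.26 - 0.05·0.38
= 1.26 - 0.019
= 1.241

1.241


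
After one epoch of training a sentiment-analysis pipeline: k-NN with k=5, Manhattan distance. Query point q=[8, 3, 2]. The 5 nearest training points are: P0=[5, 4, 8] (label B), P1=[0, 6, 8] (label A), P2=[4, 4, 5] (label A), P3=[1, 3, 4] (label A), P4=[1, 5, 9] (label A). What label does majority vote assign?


d(q,P0) = 10  (label B)
d(q,P1) = 17  (label A)
d(q,P2) = 8  (label A)
d(q,P3) = 9  (label A)
d(q,P4) = 16  (label A)
Votes: A=4, B=1
Majority → A

A


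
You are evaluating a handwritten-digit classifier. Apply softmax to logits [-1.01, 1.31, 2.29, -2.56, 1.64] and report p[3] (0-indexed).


Exponentials: e^-1.01=0.3642, e^1.31=3.7062, e^2.29=9.8749, e^-2.56=0.0773, e^1.64=5.1552
Sum = 19.1778
Softmax = [0.019, 0.1933, 0.5149, 0.004, 0.2688]
p[3] = 0.0773/19.1778 = 0.004

0.004


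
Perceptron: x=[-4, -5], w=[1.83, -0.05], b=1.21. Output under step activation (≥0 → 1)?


z = (-4)·(1.83) + (-5)·(-0.05) + 1.21
  = -5.86
step(z) = 0 (z<0)

0


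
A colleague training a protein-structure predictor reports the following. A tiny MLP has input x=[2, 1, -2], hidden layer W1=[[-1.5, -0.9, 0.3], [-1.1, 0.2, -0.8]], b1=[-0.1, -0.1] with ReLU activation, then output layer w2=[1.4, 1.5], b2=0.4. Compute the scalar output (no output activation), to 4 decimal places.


z1[0] = (-1.5)·(2) + (-0.9)·(1) + (0.3)·(-2) - 0.1 = -4.6
z1[1] = (-1.1)·(2) + (0.2)·(1) + (-0.8)·(-2) - 0.1 = -0.5
h = ReLU(z1) = [0.0, 0.0]
output = (1.4)·(0.0) + (1.5)·(0.0) + 0.4 = 0.4

0.4


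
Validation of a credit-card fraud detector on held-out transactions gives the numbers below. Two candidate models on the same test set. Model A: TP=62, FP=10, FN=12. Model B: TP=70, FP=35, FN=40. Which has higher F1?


Model A: P=62/72=0.8611, R=62/74=0.8378, F1=2PR/(P+R)=2TP/(2TP+FP+FN)=124/146=0.8493
Model B: P=70/105=0.6667, R=70/110=0.6364, F1=2PR/(P+R)=2TP/(2TP+FP+FN)=140/215=0.6512
0.8493 > 0.6512 → Model A

Model A


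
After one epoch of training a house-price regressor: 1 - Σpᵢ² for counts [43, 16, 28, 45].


Probabilities: [43/132, 16/132, 28/132, 45/132] ≈ [0.3258, 0.1212, 0.2121, 0.3409]
Σpᵢ² = (1849 + 256 + 784 + 2025)/132² = 4914/17424
Gini = 1 - Σpᵢ² = 1 - 4914/17424 = 0.718

0.718


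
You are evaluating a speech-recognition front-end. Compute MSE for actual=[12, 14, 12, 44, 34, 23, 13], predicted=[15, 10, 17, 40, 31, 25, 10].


Squared errors: (12-15)²=9, (14-10)²=16, (12-17)²=25, (44-40)²=16, (34-31)²=9, (23-25)²=4, (13-10)²=9
Sum = 88
MSE = 88/7 = 88/7

88/7


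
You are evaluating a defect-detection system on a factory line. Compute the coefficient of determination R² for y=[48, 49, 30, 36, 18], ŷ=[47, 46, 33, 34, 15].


ȳ = 36.2
SS_res = Σ(y-ŷ)² = 32
SS_tot = Σ(y-ȳ)² = 672.8
R² = 1 - SS_res/SS_tot = 1 - 0.0476 = 0.9524

0.9524


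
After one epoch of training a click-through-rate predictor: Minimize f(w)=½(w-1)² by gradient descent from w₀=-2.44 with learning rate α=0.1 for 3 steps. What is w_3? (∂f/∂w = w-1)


step 1: grad = -2.44-1 = -3.44; w = -2.44 - 0.1·(-3.44) = -2.096
step 2: grad = -2.096-1 = -3.096; w = -2.096 - 0.1·(-3.096) = -1.7864
step 3: grad = -1.7864-1 = -2.7864; w = -1.7864 - 0.1·(-2.7864) = -1.50776

-1.50776


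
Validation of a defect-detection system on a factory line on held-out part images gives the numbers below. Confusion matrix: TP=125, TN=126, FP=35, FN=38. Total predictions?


Total = TP + TN + FP + FN
= 125 + 126 + 35 + 38
= 324
(Predicted positive: 160, predicted negative: 164)

324


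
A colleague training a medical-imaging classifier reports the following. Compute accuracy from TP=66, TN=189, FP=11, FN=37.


Accuracy = (TP+TN)/(TP+TN+FP+FN)
= (66+189)/(303)
= 255/303 = 84.16%

84.16%


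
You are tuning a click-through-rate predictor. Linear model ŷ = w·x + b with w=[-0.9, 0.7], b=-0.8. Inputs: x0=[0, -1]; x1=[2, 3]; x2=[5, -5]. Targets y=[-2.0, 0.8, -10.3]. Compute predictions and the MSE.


ŷ0 = (-0.9)·(0) + (0.7)·(-1) - 0.8 = -1.5
ŷ1 = (-0.9)·(2) + (0.7)·(3) - 0.8 = -0.5
ŷ2 = (-0.9)·(5) + (0.7)·(-5) - 0.8 = -8.8
errors² = [0.25, 1.69, 2.25]
MSE = 4.1900/3 = 1.3967

1.3967


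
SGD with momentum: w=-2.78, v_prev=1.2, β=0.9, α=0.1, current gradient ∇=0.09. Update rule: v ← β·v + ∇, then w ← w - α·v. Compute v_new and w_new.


v_new = 0.9·1.2 + 0.09 = 1.08 + 0.09 = 1.17
w_new = -2.78 - 0.1·1.17 = -2.78 - 0.117 = -2.897

v_new=1.17, w_new=-2.897


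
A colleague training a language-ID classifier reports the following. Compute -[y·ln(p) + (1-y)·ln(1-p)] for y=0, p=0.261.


BCE = -[y·ln(p) + (1-y)·ln(1-p)]
= -0 - 1·ln(1-0.261)
= -ln(0.739) = 0.3025

0.3025


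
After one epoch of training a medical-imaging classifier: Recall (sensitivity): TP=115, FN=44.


Recall = TP/(TP+FN)
= 115/(115+44)
= 115/159 = 72.33%

72.33%


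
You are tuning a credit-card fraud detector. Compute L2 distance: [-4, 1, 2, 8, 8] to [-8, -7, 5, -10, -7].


d = √((-4+ 8)² + (1+ 7)² + (2-5)² + (8+ 10)² + (8+ 7)²)
  = √(16 + 64 + 9 + 324 + 225)
  = √638 = 25.2587

25.2587


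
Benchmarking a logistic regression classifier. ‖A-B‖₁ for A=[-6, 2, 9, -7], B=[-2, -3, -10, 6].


d = |-6+ 2| + |2+ 3| + |9+ 10| + |-7-6|
  = 4 + 5 + 19 + 13
  = 41

41


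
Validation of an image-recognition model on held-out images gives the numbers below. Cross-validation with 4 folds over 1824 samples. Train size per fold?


Fold size = 1824/4 = 456
Training per fold = 1824 - 456 = 1368

1368


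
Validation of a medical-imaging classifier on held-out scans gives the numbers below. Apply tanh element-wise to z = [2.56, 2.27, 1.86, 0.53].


tanh(2.56) = 0.9881
tanh(2.27) = 0.9789
tanh(1.86) = 0.9527
tanh(0.53) = 0.4854
result = [0.9881, 0.9789, 0.9527, 0.4854]

[0.9881, 0.9789, 0.9527, 0.4854]


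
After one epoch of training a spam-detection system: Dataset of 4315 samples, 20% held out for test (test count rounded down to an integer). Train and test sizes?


Test = ⌊4315·20/100⌋ = 863
Train = 4315 - 863 = 3452

Train: 3452, Test: 863


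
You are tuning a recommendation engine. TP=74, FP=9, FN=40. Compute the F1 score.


Precision = 74/83 = 0.8916
Recall = 74/114 = 0.6491
F1 = 2·P·R/(P+R) = 2·TP/(2·TP+FP+FN) = 148/(148+9+40) = 148/197 = 0.7513

0.7513


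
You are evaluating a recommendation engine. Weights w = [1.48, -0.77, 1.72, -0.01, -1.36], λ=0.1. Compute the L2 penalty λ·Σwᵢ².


‖w‖₂² = (1.48)² + (-0.77)² + (1.72)² + (-0.01)² + (-1.36)²
     = 2.1904 + 0.5929 + 2.9584 + 0.0001 + 1.8496
     = 7.5914
λ·‖w‖₂² = 0.1·7.5914 = 0.75914

0.75914


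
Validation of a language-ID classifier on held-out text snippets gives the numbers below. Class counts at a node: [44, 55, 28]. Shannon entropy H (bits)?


Probabilities: [44/127, 55/127, 28/127] ≈ [0.3465, 0.4331, 0.2205]
H = -((44/127)·log₂(44/127) + (55/127)·log₂(55/127) + (28/127)·log₂(28/127))
  = 1.5336 bits

1.5336 bits


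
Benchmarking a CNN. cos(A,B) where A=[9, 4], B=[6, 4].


A·B = 9·6 + 4·4 = 70
‖A‖ = √97 = 9.8489, ‖B‖ = √52 = 7.2111
cos = 70/(√97·√52) = 70/√5044 = 0.9856

0.9856


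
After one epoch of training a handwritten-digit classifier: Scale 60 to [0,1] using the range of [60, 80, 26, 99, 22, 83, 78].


min=22, max=99
(60-22)/(99-22) = 38/77 = 0.4935

0.4935


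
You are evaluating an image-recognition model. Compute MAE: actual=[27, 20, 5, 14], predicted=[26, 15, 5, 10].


Absolute errors: |27-26|=1, |20-15|=5, |5-5|=0, |14-10|=4
Sum = 10
MAE = 10/4 = 5/2

5/2


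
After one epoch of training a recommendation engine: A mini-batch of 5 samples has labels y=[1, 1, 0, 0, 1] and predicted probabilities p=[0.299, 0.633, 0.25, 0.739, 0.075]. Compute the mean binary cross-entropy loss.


L[0] = -ln(0.299) = 1.2073
L[1] = -ln(0.633) = 0.4573
L[2] = -ln(1-0.25) = -ln(0.75) = 0.2877
L[3] = -ln(1-0.739) = -ln(0.261) = 1.3432
L[4] = -ln(0.075) = 2.5903
mean = (1.2073 + 0.4573 + 0.2877 + 1.3432 + 2.5903)/5 = 1.1772

1.1772


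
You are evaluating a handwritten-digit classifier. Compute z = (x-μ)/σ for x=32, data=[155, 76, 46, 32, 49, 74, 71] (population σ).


μ = 71.8571, σ = 37.2537
z = (32 - 71.8571)/37.2537 = -1.0699

-1.0699


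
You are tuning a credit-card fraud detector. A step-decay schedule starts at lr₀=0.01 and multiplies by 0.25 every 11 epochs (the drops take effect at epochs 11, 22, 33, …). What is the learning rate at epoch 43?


n_drops = ⌊43/11⌋ = 3
lr = 0.01·0.25^3 = 0.01·0.015625 = 0.00015625

0.00015625


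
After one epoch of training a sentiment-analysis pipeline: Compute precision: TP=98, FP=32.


Precision = TP/(TP+FP)
= 98/(98+32)
= 98/130 = 75.38%

75.38%


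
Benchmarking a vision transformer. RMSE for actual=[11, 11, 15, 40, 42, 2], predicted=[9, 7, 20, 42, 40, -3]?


MSE = 78/6 = 13
RMSE = √(78/6) = 3.6056

3.6056
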